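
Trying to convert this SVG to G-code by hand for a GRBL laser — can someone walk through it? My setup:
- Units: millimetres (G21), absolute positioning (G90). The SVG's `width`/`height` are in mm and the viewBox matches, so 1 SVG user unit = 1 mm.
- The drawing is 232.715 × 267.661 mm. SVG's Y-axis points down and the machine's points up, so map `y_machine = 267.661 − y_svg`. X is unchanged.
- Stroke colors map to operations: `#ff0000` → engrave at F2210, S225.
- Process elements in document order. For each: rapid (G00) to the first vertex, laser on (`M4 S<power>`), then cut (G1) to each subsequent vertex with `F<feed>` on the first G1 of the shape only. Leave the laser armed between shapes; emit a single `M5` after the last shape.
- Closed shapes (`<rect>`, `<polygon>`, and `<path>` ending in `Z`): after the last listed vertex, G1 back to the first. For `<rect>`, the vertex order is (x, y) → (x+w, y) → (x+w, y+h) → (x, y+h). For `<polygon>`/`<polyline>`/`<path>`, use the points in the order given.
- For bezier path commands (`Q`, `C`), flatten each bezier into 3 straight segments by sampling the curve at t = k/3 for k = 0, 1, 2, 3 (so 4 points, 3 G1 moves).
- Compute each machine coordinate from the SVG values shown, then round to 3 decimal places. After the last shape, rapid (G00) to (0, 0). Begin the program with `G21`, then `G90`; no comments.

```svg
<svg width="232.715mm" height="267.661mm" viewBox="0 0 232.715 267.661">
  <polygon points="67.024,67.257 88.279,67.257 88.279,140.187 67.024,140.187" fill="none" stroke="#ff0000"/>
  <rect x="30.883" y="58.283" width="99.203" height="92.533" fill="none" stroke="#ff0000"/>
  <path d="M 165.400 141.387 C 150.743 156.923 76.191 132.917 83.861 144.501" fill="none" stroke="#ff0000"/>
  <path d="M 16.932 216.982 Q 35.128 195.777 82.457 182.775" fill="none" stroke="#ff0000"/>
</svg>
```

G21
G90
G00 X67.024 Y200.404
M4 S225
G1 X88.279 Y200.404 F2210
G1 X88.279 Y127.474
G1 X67.024 Y127.474
G1 X67.024 Y200.404
G00 X30.883 Y209.378
M4 S225
G1 X130.086 Y209.378 F2210
G1 X130.086 Y116.845
G1 X30.883 Y116.845
G1 X30.883 Y209.378
G00 X165.400 Y126.274
M4 S225
G1 X136.042 Y121.136 F2210
G1 X98.335 Y125.663
G1 X83.861 Y123.160
G00 X16.932 Y50.679
M4 S225
G1 X32.300 Y63.904 F2210
G1 X54.141 Y75.307
G1 X82.457 Y84.886
M5
G00 X0.000 Y0.000

viewBox `0 0 232.715 267.661` with mm width/height → 1 unit = 1 mm. Flip: y_m = 267.661 − y_svg.

**Shape 1** — `<polygon>` rectangle, stroke `#ff0000` → engrave (S225, F2210). Machine vertices: (67.024,200.404) → (88.279,200.404) → (88.279,127.474) → (67.024,127.474) → (67.024,200.404). Closed: final G1 returns to the first vertex.

**Shape 2** — `<rect>` rectangle, stroke `#ff0000` → engrave (S225, F2210). Machine vertices: (30.883,209.378) → (130.086,209.378) → (130.086,116.845) → (30.883,116.845) → (30.883,209.378). Closed: final G1 returns to the first vertex.

**Shape 3** — `<path>` cubic bezier, stroke `#ff0000` → engrave (S225, F2210). Control points (SVG): P0=(165.400,141.387), P1=(150.743,156.923), P2=(76.191,132.917), P3=(83.861,144.501); sampled at t=k/3. Machine vertices: (165.400,126.274) → (136.042,121.136) → (98.335,125.663) → (83.861,123.160). Open path.

**Shape 4** — `<path>` quadratic bezier, stroke `#ff0000` → engrave (S225, F2210). Control points (SVG): P0=(16.932,216.982), P1=(35.128,195.777), P2=(82.457,182.775); sampled at t=k/3. Machine vertices: (16.932,50.679) → (32.300,63.904) → (54.141,75.307) → (82.457,84.886). Open path.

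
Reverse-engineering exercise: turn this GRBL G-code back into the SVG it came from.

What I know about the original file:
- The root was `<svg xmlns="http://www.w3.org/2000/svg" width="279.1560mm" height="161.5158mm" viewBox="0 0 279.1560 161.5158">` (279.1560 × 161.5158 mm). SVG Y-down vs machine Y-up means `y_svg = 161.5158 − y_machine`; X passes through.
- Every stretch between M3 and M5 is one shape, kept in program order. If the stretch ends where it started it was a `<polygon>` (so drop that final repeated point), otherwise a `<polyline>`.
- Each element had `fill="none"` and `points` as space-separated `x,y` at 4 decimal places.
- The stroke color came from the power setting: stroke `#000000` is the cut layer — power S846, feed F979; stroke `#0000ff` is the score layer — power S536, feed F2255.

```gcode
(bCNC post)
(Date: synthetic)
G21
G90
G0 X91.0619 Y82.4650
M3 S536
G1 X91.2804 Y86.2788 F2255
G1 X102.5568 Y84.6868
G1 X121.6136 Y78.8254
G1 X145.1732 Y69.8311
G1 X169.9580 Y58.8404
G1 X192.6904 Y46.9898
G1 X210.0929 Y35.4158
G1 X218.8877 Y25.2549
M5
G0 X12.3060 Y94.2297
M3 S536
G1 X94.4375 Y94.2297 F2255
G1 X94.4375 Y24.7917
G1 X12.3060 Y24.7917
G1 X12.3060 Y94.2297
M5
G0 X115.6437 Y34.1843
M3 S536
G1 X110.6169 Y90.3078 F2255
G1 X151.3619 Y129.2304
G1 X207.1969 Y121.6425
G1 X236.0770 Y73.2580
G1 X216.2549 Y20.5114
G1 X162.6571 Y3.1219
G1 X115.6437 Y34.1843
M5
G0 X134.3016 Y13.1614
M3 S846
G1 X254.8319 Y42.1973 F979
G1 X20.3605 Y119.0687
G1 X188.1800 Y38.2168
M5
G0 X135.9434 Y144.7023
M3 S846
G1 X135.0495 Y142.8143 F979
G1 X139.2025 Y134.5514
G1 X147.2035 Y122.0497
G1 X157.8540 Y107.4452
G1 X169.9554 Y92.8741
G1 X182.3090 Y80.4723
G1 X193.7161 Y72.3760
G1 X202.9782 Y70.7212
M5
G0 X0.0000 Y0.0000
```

<svg xmlns="http://www.w3.org/2000/svg" width="279.1560mm" height="161.5158mm" viewBox="0 0 279.1560 161.5158">
  <polyline points="91.0619,79.0508 91.2804,75.2370 102.5568,76.8290 121.6136,82.6904 145.1732,91.6847 169.9580,102.6754 192.6904,114.5260 210.0929,126.1000 218.8877,136.2609" fill="none" stroke="#0000ff"/>
  <polygon points="12.3060,67.2861 94.4375,67.2861 94.4375,136.7241 12.3060,136.7241" fill="none" stroke="#0000ff"/>
  <polygon points="115.6437,127.3315 110.6169,71.2080 151.3619,32.2854 207.1969,39.8733 236.0770,88.2578 216.2549,141.0044 162.6571,158.3939" fill="none" stroke="#0000ff"/>
  <polyline points="134.3016,148.3544 254.8319,119.3185 20.3605,42.4471 188.1800,123.2990" fill="none" stroke="#000000"/>
  <polyline points="135.9434,16.8135 135.0495,18.7015 139.2025,26.9644 147.2035,39.4661 157.8540,54.0706 169.9554,68.6417 182.3090,81.0435 193.7161,89.1398 202.9782,90.7946" fill="none" stroke="#000000"/>
</svg>

y_svg = 161.5158 − y_m.

[1] S536→`#0000ff` (score); open run; points: 91.0619,79.0508 91.2804,75.2370 102.5568,76.8290 121.6136,82.6904 145.1732,91.6847 169.9580,102.6754 192.6904,114.5260 210.0929,126.1000 218.8877,136.2609

[2] S536→`#0000ff` (score); closed run; points: 12.3060,67.2861 94.4375,67.2861 94.4375,136.7241 12.3060,136.7241

[3] S536→`#0000ff` (score); closed run; points: 115.6437,127.3315 110.6169,71.2080 151.3619,32.2854 207.1969,39.8733 236.0770,88.2578 216.2549,141.0044 162.6571,158.3939

[4] S846→`#000000` (cut); open run; points: 134.3016,148.3544 254.8319,119.3185 20.3605,42.4471 188.1800,123.2990

[5] S846→`#000000` (cut); open run; points: 135.9434,16.8135 135.0495,18.7015 139.2025,26.9644 147.2035,39.4661 157.8540,54.0706 169.9554,68.6417 182.3090,81.0435 193.7161,89.1398 202.9782,90.7946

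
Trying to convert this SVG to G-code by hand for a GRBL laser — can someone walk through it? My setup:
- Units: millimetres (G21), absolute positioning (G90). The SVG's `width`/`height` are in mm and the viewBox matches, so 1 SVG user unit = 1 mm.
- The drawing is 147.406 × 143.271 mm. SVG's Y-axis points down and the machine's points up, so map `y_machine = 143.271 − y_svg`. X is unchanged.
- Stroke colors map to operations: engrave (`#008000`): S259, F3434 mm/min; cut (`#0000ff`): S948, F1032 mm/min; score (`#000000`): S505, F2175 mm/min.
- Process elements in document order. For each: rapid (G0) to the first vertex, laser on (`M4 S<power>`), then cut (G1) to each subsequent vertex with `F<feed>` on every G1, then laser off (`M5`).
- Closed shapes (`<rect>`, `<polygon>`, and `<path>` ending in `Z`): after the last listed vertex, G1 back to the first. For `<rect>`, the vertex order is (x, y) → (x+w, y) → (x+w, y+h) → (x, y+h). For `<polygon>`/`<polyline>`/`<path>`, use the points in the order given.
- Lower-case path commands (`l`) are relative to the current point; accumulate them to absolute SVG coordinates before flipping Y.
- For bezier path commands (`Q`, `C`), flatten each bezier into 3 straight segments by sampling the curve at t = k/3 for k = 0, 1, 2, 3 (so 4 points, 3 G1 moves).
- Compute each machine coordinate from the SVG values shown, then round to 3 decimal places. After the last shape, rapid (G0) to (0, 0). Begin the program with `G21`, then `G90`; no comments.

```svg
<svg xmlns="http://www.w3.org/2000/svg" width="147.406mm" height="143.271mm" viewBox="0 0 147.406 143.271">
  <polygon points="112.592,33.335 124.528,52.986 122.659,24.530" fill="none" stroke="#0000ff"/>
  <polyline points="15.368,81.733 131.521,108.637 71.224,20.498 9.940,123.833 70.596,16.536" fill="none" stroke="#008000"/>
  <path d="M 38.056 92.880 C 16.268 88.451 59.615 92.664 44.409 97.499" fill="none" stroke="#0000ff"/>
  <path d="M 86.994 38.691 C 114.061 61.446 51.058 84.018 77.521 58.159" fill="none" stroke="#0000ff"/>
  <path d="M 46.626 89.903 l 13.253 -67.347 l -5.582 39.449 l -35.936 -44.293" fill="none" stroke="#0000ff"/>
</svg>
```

Since the viewBox matches the mm dimensions, user units are millimetres directly. The only transform is the Y-flip y_m = 143.271 − y_svg.

Shape 1 is a closed polygon drawn with `<polygon>`. Its stroke #0000ff means cut at S948, F1032. After flipping Y the toolpath is (112.592,109.936) → (124.528,90.285) → (122.659,118.741) → (112.592,109.936), returning to the start.

Shape 2 is a open polyline drawn with `<polyline>`. Its stroke #008000 means engrave at S259, F3434. After flipping Y the toolpath is (15.368,61.538) → (131.521,34.634) → (71.224,122.773) → (9.940,19.438) → (70.596,126.735).

Shape 3 is a cubic bezier drawn with `<path>`. Its stroke #0000ff means cut at S948, F1032. After flipping Y the toolpath is (38.056,50.391) → (33.399,52.236) → (44.678,50.103) → (44.409,45.772).

Shape 4 is a cubic bezier drawn with `<path>`. Its stroke #0000ff means cut at S948, F1032. After flipping Y the toolpath is (86.994,104.580) → (90.687,83.673) → (74.231,73.610) → (77.521,85.112).

Shape 5 is a open polyline drawn with `<path>`. Its stroke #0000ff means cut at S948, F1032. After flipping Y the toolpath is (46.626,53.368) → (59.879,120.715) → (54.297,81.266) → (18.361,125.559).

G21
G90
G0 X112.592 Y109.936
M4 S948
G1 X124.528 Y90.285 F1032
G1 X122.659 Y118.741 F1032
G1 X112.592 Y109.936 F1032
M5
G0 X15.368 Y61.538
M4 S259
G1 X131.521 Y34.634 F3434
G1 X71.224 Y122.773 F3434
G1 X9.940 Y19.438 F3434
G1 X70.596 Y126.735 F3434
M5
G0 X38.056 Y50.391
M4 S948
G1 X33.399 Y52.236 F1032
G1 X44.678 Y50.103 F1032
G1 X44.409 Y45.772 F1032
M5
G0 X86.994 Y104.580
M4 S948
G1 X90.687 Y83.673 F1032
G1 X74.231 Y73.610 F1032
G1 X77.521 Y85.112 F1032
M5
G0 X46.626 Y53.368
M4 S948
G1 X59.879 Y120.715 F1032
G1 X54.297 Y81.266 F1032
G1 X18.361 Y125.559 F1032
M5
G0 X0.000 Y0.000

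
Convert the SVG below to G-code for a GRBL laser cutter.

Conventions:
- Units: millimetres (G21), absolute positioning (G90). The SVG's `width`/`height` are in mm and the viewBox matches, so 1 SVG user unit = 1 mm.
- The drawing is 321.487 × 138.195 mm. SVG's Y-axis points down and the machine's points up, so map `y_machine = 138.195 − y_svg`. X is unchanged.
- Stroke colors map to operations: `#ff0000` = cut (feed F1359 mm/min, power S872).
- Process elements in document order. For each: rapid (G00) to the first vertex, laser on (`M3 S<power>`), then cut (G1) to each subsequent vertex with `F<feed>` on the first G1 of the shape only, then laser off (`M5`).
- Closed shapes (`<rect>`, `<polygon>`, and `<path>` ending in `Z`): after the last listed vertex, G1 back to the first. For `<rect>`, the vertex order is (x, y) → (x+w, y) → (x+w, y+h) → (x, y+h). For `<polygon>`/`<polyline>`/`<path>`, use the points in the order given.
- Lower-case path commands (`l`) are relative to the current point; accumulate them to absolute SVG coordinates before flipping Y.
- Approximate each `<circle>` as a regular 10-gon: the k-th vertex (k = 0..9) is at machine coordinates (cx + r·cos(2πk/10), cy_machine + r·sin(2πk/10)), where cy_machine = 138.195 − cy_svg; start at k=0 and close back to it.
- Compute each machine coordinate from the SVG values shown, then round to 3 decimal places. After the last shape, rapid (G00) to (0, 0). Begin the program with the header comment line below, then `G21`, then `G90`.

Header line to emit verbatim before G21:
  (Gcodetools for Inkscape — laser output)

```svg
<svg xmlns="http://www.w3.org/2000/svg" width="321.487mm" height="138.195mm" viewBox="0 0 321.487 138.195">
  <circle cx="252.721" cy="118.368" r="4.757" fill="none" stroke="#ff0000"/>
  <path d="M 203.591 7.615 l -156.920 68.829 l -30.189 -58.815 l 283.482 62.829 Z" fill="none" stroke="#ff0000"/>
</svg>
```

viewBox `0 0 321.487 138.195` with mm width/height → 1 unit = 1 mm. Flip: y_m = 138.195 − y_svg.

**Shape 1** — `<circle>` circle, stroke `#ff0000` → cut (S872, F1359). Machine vertices: (257.478,19.827) → (256.569,22.623) → (254.191,24.351) → (251.251,24.351) → (248.873,22.623) → (247.964,19.827) → (248.873,17.031) → (251.251,15.303) → (254.191,15.303) → (256.569,17.031) → (257.478,19.827). Closed: final G1 returns to the first vertex.

**Shape 2** — `<path>` closed polygon, stroke `#ff0000` → cut (S872, F1359). Machine vertices: (203.591,130.580) → (46.671,61.751) → (16.482,120.566) → (299.964,57.737) → (203.591,130.580). Closed: final G1 returns to the first vertex.

(Gcodetools for Inkscape — laser output)
G21
G90
G00 X257.478 Y19.827
M3 S872
G1 X256.569 Y22.623 F1359
G1 X254.191 Y24.351
G1 X251.251 Y24.351
G1 X248.873 Y22.623
G1 X247.964 Y19.827
G1 X248.873 Y17.031
G1 X251.251 Y15.303
G1 X254.191 Y15.303
G1 X256.569 Y17.031
G1 X257.478 Y19.827
M5
G00 X203.591 Y130.580
M3 S872
G1 X46.671 Y61.751 F1359
G1 X16.482 Y120.566
G1 X299.964 Y57.737
G1 X203.591 Y130.580
M5
G00 X0.000 Y0.000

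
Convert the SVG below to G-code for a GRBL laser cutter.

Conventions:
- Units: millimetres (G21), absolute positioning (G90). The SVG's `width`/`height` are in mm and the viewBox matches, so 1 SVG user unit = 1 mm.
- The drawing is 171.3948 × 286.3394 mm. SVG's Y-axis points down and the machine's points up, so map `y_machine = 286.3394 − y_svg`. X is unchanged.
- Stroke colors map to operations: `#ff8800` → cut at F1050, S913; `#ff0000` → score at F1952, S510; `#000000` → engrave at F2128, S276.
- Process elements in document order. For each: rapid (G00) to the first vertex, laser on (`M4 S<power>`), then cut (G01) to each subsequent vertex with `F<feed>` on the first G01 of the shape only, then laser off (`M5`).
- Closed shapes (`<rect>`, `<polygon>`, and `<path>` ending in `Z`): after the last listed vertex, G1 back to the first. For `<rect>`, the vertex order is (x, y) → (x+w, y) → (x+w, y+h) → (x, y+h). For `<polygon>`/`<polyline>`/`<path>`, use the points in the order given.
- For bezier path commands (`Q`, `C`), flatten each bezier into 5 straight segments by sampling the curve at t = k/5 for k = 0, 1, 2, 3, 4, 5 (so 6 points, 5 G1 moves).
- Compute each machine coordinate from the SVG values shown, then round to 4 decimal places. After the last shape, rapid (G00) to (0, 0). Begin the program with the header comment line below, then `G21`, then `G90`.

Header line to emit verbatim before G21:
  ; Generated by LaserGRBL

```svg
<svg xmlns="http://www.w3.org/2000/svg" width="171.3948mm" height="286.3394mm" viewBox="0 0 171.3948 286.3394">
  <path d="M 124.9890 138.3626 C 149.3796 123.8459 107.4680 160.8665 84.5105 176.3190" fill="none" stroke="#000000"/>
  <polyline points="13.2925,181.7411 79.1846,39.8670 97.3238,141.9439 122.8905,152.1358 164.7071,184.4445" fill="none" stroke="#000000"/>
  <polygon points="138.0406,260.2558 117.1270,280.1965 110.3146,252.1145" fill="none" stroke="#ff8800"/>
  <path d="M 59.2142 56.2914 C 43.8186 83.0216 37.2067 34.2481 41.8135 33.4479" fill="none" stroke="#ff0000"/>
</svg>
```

1 u = 1 mm; y_m = 286.3394 − y.

[1] `<path>` cubic bezier, #000000→engrave S276 F2128: (124.9890,147.9768) → (132.3491,151.0872) → (127.8891,145.3377) → (115.7011,134.2373) → (99.8774,121.2952) → (84.5105,110.0204)

[2] `<polyline>` open polyline, #000000→engrave S276 F2128: (13.2925,104.5983) → (79.1846,246.4724) → (97.3238,144.3955) → (122.8905,134.2036) → (164.7071,101.8949)

[3] `<polygon>` regular polygon, #ff8800→cut S913 F1050: (138.0406,26.0836) → (117.1270,6.1429) → (110.3146,34.2249) → (138.0406,26.0836) (closed)

[4] `<path>` cubic bezier, #ff0000→score S510 F1952: (59.2142,230.0480) → (51.0504,222.0825) → (45.1115,226.3110) → (41.5145,236.8066) → (40.3762,247.6424) → (41.8135,252.8915)

; Generated by LaserGRBL
G21
G90
G00 X124.9890 Y147.9768
M4 S276
G01 X132.3491 Y151.0872 F2128
G01 X127.8891 Y145.3377
G01 X115.7011 Y134.2373
G01 X99.8774 Y121.2952
G01 X84.5105 Y110.0204
M5
G00 X13.2925 Y104.5983
M4 S276
G01 X79.1846 Y246.4724 F2128
G01 X97.3238 Y144.3955
G01 X122.8905 Y134.2036
G01 X164.7071 Y101.8949
M5
G00 X138.0406 Y26.0836
M4 S913
G01 X117.1270 Y6.1429 F1050
G01 X110.3146 Y34.2249
G01 X138.0406 Y26.0836
M5
G00 X59.2142 Y230.0480
M4 S510
G01 X51.0504 Y222.0825 F1952
G01 X45.1115 Y226.3110
G01 X41.5145 Y236.8066
G01 X40.3762 Y247.6424
G01 X41.8135 Y252.8915
M5
G00 X0.0000 Y0.0000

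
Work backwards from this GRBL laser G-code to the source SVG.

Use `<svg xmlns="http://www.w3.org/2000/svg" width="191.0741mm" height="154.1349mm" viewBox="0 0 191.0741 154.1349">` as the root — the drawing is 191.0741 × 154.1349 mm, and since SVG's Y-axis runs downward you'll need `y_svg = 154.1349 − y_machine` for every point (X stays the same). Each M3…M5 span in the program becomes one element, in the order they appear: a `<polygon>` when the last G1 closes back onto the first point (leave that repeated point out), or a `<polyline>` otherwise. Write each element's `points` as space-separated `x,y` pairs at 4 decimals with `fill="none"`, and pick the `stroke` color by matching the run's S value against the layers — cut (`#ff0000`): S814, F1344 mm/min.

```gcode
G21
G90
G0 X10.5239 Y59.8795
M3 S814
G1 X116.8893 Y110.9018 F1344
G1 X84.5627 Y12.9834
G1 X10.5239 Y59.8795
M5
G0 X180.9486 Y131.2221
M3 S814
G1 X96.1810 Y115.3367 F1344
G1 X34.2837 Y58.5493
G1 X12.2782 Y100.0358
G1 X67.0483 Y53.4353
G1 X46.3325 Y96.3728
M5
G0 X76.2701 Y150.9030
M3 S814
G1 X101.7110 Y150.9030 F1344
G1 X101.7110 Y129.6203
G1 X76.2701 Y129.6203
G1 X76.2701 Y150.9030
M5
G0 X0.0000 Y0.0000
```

<svg xmlns="http://www.w3.org/2000/svg" width="191.0741mm" height="154.1349mm" viewBox="0 0 191.0741 154.1349">
  <polygon points="10.5239,94.2554 116.8893,43.2331 84.5627,141.1515" fill="none" stroke="#ff0000"/>
  <polyline points="180.9486,22.9128 96.1810,38.7982 34.2837,95.5856 12.2782,54.0991 67.0483,100.6996 46.3325,57.7621" fill="none" stroke="#ff0000"/>
  <polygon points="76.2701,3.2319 101.7110,3.2319 101.7110,24.5146 76.2701,24.5146" fill="none" stroke="#ff0000"/>
</svg>

Each laser-on run becomes one SVG element. Flip Y back into SVG space with y_svg = 154.1349 − y_machine. Every run uses S814, so all elements get stroke `#ff0000` (cut).

Run 1: The run returns to its start, so emit a `<polygon>` with points (Y-flipped): 10.5239,94.2554 116.8893,43.2331 84.5627,141.1515.

Run 2: The run is open, so emit a `<polyline>` with points (Y-flipped): 180.9486,22.9128 96.1810,38.7982 34.2837,95.5856 12.2782,54.0991 67.0483,100.6996 46.3325,57.7621.

Run 3: The run returns to its start, so emit a `<polygon>` with points (Y-flipped): 76.2701,3.2319 101.7110,3.2319 101.7110,24.5146 76.2701,24.5146.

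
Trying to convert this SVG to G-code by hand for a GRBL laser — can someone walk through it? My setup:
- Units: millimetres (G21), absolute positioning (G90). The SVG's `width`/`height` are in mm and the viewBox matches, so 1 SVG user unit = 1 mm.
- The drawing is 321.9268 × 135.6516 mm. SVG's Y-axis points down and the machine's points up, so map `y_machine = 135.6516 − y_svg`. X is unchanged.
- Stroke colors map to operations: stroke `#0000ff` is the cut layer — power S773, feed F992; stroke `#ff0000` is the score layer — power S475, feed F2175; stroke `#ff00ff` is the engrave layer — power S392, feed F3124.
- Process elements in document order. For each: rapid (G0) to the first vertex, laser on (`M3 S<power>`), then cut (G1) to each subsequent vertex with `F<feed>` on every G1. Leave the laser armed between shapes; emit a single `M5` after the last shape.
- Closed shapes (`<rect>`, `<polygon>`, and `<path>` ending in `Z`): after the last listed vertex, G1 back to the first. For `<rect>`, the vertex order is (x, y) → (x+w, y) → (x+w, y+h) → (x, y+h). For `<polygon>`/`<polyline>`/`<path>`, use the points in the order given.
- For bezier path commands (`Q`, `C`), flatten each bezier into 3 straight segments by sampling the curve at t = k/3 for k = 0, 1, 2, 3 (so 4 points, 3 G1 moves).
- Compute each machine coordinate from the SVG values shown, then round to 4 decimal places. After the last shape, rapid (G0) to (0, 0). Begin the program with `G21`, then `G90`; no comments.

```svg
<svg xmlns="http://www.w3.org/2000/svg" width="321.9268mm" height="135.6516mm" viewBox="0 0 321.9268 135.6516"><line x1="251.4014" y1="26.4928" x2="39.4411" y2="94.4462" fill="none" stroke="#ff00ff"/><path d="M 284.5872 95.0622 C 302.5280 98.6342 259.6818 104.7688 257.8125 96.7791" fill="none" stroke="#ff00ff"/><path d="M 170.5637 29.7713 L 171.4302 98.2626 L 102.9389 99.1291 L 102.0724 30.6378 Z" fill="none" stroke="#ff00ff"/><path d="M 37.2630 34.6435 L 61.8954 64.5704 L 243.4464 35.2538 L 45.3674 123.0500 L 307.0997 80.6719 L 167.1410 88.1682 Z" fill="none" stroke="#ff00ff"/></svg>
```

Since the viewBox matches the mm dimensions, user units are millimetres directly. The only transform is the Y-flip y_m = 135.6516 − y_svg.

Shape 1 is a line segment drawn with `<line>`. Its stroke #ff00ff means engrave at S392, F3124. After flipping Y the toolpath is (251.4014,109.1588) → (39.4411,41.2054).

Shape 2 is a cubic bezier drawn with `<path>`. Its stroke #ff00ff means engrave at S392, F3124. After flipping Y the toolpath is (284.5872,40.5894) → (286.0347,36.7812) → (269.5717,34.9729) → (257.8125,38.8725).

Shape 3 is a regular polygon drawn with `<path>`. Its stroke #ff00ff means engrave at S392, F3124. After flipping Y the toolpath is (170.5637,105.8803) → (171.4302,37.3890) → (102.9389,36.5225) → (102.0724,105.0138) → (170.5637,105.8803), returning to the start.

Shape 4 is a closed polygon drawn with `<path>`. Its stroke #ff00ff means engrave at S392, F3124. After flipping Y the toolpath is (37.2630,101.0081) → (61.8954,71.0812) → (243.4464,100.3978) → (45.3674,12.6016) → (307.0997,54.9797) → (167.1410,47.4834) → (37.2630,101.0081), returning to the start.

G21
G90
G0 X251.4014 Y109.1588
M3 S392
G1 X39.4411 Y41.2054 F3124
G0 X284.5872 Y40.5894
M3 S392
G1 X286.0347 Y36.7812 F3124
G1 X269.5717 Y34.9729 F3124
G1 X257.8125 Y38.8725 F3124
G0 X170.5637 Y105.8803
M3 S392
G1 X171.4302 Y37.3890 F3124
G1 X102.9389 Y36.5225 F3124
G1 X102.0724 Y105.0138 F3124
G1 X170.5637 Y105.8803 F3124
G0 X37.2630 Y101.0081
M3 S392
G1 X61.8954 Y71.0812 F3124
G1 X243.4464 Y100.3978 F3124
G1 X45.3674 Y12.6016 F3124
G1 X307.0997 Y54.9797 F3124
G1 X167.1410 Y47.4834 F3124
G1 X37.2630 Y101.0081 F3124
M5
G0 X0.0000 Y0.0000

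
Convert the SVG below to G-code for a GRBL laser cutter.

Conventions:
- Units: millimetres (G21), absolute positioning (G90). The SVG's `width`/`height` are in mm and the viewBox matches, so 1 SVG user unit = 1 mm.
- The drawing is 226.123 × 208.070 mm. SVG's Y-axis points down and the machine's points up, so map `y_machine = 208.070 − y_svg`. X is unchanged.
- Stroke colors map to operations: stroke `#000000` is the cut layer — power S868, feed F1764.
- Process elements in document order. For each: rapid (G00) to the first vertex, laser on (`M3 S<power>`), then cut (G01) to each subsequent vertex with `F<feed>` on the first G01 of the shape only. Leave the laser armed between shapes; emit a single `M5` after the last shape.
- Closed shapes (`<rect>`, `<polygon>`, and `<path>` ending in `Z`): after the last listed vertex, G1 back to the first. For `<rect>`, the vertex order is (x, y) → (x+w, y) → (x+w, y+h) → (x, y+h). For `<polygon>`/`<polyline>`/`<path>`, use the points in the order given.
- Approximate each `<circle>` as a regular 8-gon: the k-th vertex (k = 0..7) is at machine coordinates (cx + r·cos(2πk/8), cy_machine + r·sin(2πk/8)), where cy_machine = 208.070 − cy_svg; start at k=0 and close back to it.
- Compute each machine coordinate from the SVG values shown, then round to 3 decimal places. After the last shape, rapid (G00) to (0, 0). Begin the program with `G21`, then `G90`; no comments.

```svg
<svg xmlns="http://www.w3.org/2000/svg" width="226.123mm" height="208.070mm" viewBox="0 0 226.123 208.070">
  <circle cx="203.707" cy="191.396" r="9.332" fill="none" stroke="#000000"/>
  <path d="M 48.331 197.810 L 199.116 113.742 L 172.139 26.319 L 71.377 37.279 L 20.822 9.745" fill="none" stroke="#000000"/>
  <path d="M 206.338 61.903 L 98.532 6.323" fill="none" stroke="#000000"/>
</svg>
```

G21
G90
G00 X213.039 Y16.674
M3 S868
G01 X210.306 Y23.273 F1764
G01 X203.707 Y26.006
G01 X197.108 Y23.273
G01 X194.375 Y16.674
G01 X197.108 Y10.075
G01 X203.707 Y7.342
G01 X210.306 Y10.075
G01 X213.039 Y16.674
G00 X48.331 Y10.260
M3 S868
G01 X199.116 Y94.328 F1764
G01 X172.139 Y181.751
G01 X71.377 Y170.791
G01 X20.822 Y198.325
G00 X206.338 Y146.167
M3 S868
G01 X98.532 Y201.747 F1764
M5
G00 X0.000 Y0.000

Since the viewBox matches the mm dimensions, user units are millimetres directly. The only transform is the Y-flip y_m = 208.070 − y_svg.

Shape 1 is a circle drawn with `<circle>`. Its stroke #000000 means cut at S868, F1764. After flipping Y the toolpath is (213.039,16.674) → (210.306,23.273) → (203.707,26.006) → (197.108,23.273) → (194.375,16.674) → (197.108,10.075) → (203.707,7.342) → (210.306,10.075) → (213.039,16.674), returning to the start.

Shape 2 is a open polyline drawn with `<path>`. Its stroke #000000 means cut at S868, F1764. After flipping Y the toolpath is (48.331,10.260) → (199.116,94.328) → (172.139,181.751) → (71.377,170.791) → (20.822,198.325).

Shape 3 is a line segment drawn with `<path>`. Its stroke #000000 means cut at S868, F1764. After flipping Y the toolpath is (206.338,146.167) → (98.532,201.747).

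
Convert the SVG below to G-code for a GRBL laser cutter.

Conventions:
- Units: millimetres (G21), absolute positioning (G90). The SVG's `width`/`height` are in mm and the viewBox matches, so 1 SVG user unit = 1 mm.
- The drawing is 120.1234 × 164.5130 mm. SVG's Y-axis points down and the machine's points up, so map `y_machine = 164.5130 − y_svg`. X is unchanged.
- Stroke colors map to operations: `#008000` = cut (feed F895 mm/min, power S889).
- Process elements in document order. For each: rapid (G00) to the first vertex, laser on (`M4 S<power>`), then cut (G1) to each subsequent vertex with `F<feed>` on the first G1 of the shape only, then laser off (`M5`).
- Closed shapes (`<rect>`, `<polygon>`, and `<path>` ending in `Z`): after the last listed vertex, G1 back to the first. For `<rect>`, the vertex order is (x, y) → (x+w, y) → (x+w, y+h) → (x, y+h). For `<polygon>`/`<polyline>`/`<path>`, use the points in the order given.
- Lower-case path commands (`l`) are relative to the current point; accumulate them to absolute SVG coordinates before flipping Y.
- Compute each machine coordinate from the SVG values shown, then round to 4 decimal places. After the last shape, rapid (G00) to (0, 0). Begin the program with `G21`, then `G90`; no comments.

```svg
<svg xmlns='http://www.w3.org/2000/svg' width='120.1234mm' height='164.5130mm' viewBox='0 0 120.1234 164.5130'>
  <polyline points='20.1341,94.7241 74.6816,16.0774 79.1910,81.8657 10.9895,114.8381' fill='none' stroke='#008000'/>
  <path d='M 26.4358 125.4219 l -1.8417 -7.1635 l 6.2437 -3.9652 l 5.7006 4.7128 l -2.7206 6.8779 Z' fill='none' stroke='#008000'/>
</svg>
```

viewBox `0 0 120.1234 164.5130` with mm width/height → 1 unit = 1 mm. Flip: y_m = 164.5130 − y_svg.

**Shape 1** — `<polyline>` open polyline, stroke `#008000` → cut (S889, F895). Machine vertices: (20.1341,69.7889) → (74.6816,148.4356) → (79.1910,82.6473) → (10.9895,49.6749). Open path.

**Shape 2** — `<path>` regular polygon, stroke `#008000` → cut (S889, F895). Machine vertices: (26.4358,39.0911) → (24.5941,46.2546) → (30.8378,50.2198) → (36.5384,45.5070) → (33.8178,38.6291) → (26.4358,39.0911). Closed: final G1 returns to the first vertex.

G21
G90
G00 X20.1341 Y69.7889
M4 S889
G1 X74.6816 Y148.4356 F895
G1 X79.1910 Y82.6473
G1 X10.9895 Y49.6749
M5
G00 X26.4358 Y39.0911
M4 S889
G1 X24.5941 Y46.2546 F895
G1 X30.8378 Y50.2198
G1 X36.5384 Y45.5070
G1 X33.8178 Y38.6291
G1 X26.4358 Y39.0911
M5
G00 X0.0000 Y0.0000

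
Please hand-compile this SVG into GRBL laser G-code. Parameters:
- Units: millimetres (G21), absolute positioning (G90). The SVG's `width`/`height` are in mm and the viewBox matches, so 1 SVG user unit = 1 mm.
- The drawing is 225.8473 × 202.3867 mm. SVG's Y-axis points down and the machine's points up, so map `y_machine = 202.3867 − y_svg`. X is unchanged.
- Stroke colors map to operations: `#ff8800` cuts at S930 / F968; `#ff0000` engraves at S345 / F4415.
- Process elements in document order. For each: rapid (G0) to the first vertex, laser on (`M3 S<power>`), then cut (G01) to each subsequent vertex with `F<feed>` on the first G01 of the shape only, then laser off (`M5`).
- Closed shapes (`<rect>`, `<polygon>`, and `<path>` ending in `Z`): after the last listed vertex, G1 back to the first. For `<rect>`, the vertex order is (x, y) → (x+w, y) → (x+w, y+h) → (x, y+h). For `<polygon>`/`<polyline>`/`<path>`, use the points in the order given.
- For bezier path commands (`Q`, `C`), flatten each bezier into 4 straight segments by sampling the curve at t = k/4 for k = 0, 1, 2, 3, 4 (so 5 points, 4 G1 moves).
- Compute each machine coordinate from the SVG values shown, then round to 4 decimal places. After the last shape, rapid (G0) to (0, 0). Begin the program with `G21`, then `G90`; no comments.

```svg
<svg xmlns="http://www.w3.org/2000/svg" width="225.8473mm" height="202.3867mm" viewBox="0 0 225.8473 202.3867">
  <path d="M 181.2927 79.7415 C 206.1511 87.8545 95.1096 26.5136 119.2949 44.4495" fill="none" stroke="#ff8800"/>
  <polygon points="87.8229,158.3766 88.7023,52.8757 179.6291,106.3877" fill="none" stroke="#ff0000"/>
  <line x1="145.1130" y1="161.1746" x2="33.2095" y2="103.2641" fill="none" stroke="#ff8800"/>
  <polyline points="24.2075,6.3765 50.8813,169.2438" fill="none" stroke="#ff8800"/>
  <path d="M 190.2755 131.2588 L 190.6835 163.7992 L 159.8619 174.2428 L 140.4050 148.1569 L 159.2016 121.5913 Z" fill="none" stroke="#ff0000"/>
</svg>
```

G21
G90
G0 X181.2927 Y122.6452
M3 S930
G01 X178.6916 Y127.2591 F968
G01 X150.5462 Y143.9748
G01 X122.2746 Y158.8486
G01 X119.2949 Y157.9372
M5
G0 X87.8229 Y44.0101
M3 S345
G01 X88.7023 Y149.5110 F4415
G01 X179.6291 Y95.9990
G01 X87.8229 Y44.0101
M5
G0 X145.1130 Y41.2121
M3 S930
G01 X33.2095 Y99.1226 F968
M5
G0 X24.2075 Y196.0102
M3 S930
G01 X50.8813 Y33.1429 F968
M5
G0 X190.2755 Y71.1279
M3 S345
G01 X190.6835 Y38.5875 F4415
G01 X159.8619 Y28.1439
G01 X140.4050 Y54.2298
G01 X159.2016 Y80.7954
G01 X190.2755 Y71.1279
M5
G0 X0.0000 Y0.0000

Since the viewBox matches the mm dimensions, user units are millimetres directly. The only transform is the Y-flip y_m = 202.3867 − y_svg.

Shape 1 is a cubic bezier drawn with `<path>`. Its stroke #ff8800 means cut at S930, F968. After flipping Y the toolpath is (181.2927,122.6452) → (178.6916,127.2591) → (150.5462,143.9748) → (122.2746,158.8486) → (119.2949,157.9372).

Shape 2 is a regular polygon drawn with `<polygon>`. Its stroke #ff0000 means engrave at S345, F4415. After flipping Y the toolpath is (87.8229,44.0101) → (88.7023,149.5110) → (179.6291,95.9990) → (87.8229,44.0101), returning to the start.

Shape 3 is a line segment drawn with `<line>`. Its stroke #ff8800 means cut at S930, F968. After flipping Y the toolpath is (145.1130,41.2121) → (33.2095,99.1226).

Shape 4 is a line segment drawn with `<polyline>`. Its stroke #ff8800 means cut at S930, F968. After flipping Y the toolpath is (24.2075,196.0102) → (50.8813,33.1429).

Shape 5 is a regular polygon drawn with `<path>`. Its stroke #ff0000 means engrave at S345, F4415. After flipping Y the toolpath is (190.2755,71.1279) → (190.6835,38.5875) → (159.8619,28.1439) → (140.4050,54.2298) → (159.2016,80.7954) → (190.2755,71.1279), returning to the start.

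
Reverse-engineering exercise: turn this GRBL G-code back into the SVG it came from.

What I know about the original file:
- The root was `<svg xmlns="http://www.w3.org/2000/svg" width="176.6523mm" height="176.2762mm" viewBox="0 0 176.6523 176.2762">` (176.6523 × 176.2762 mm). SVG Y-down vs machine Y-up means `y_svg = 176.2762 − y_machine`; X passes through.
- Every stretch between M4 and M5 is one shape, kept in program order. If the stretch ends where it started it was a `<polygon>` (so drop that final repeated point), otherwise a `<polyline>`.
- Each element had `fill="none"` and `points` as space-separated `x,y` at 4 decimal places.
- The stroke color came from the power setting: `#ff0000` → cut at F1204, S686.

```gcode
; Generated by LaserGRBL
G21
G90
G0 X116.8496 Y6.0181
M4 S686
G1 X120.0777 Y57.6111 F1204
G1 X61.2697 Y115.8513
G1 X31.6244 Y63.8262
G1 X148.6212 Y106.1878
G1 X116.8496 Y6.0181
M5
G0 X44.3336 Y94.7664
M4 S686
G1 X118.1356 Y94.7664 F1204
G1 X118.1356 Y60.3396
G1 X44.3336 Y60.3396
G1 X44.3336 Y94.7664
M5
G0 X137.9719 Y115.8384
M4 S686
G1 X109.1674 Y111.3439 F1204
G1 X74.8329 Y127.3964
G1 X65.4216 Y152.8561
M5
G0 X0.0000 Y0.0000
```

<svg xmlns="http://www.w3.org/2000/svg" width="176.6523mm" height="176.2762mm" viewBox="0 0 176.6523 176.2762">
  <polygon points="116.8496,170.2581 120.0777,118.6651 61.2697,60.4249 31.6244,112.4500 148.6212,70.0884" fill="none" stroke="#ff0000"/>
  <polygon points="44.3336,81.5098 118.1356,81.5098 118.1356,115.9366 44.3336,115.9366" fill="none" stroke="#ff0000"/>
  <polyline points="137.9719,60.4378 109.1674,64.9323 74.8329,48.8798 65.4216,23.4201" fill="none" stroke="#ff0000"/>
</svg>

Each laser-on run becomes one SVG element. Flip Y back into SVG space with y_svg = 176.2762 − y_machine. Every run uses S686, so all elements get stroke `#ff0000` (cut).

Run 1: The run returns to its start, so emit a `<polygon>` with points (Y-flipped): 116.8496,170.2581 120.0777,118.6651 61.2697,60.4249 31.6244,112.4500 148.6212,70.0884.

Run 2: The run returns to its start, so emit a `<polygon>` with points (Y-flipped): 44.3336,81.5098 118.1356,81.5098 118.1356,115.9366 44.3336,115.9366.

Run 3: The run is open, so emit a `<polyline>` with points (Y-flipped): 137.9719,60.4378 109.1674,64.9323 74.8329,48.8798 65.4216,23.4201.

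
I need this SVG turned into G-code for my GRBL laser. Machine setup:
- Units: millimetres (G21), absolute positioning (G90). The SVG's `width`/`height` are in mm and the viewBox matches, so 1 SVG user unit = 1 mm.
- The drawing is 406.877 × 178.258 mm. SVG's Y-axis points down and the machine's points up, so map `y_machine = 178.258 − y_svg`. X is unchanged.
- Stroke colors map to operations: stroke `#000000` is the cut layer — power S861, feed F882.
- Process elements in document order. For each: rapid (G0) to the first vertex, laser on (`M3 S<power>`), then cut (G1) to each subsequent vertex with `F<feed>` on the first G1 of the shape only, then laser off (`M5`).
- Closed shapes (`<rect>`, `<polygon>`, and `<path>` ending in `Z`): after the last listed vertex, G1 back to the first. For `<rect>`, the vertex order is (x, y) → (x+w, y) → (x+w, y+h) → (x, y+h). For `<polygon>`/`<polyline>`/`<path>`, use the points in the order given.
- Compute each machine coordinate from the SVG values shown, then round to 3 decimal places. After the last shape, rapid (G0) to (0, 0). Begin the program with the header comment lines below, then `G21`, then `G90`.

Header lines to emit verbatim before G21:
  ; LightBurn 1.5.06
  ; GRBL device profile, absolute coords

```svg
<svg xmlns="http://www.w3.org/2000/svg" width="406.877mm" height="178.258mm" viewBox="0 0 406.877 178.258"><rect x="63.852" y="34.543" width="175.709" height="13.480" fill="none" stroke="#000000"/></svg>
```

1 u = 1 mm; y_m = 178.258 − y.

[1] `<rect>` rectangle, #000000→cut S861 F882: (63.852,143.715) → (239.561,143.715) → (239.561,130.235) → (63.852,130.235) → (63.852,143.715) (closed)

; LightBurn 1.5.06
; GRBL device profile, absolute coords
G21
G90
G0 X63.852 Y143.715
M3 S861
G1 X239.561 Y143.715 F882
G1 X239.561 Y130.235
G1 X63.852 Y130.235
G1 X63.852 Y143.715
M5
G0 X0.000 Y0.000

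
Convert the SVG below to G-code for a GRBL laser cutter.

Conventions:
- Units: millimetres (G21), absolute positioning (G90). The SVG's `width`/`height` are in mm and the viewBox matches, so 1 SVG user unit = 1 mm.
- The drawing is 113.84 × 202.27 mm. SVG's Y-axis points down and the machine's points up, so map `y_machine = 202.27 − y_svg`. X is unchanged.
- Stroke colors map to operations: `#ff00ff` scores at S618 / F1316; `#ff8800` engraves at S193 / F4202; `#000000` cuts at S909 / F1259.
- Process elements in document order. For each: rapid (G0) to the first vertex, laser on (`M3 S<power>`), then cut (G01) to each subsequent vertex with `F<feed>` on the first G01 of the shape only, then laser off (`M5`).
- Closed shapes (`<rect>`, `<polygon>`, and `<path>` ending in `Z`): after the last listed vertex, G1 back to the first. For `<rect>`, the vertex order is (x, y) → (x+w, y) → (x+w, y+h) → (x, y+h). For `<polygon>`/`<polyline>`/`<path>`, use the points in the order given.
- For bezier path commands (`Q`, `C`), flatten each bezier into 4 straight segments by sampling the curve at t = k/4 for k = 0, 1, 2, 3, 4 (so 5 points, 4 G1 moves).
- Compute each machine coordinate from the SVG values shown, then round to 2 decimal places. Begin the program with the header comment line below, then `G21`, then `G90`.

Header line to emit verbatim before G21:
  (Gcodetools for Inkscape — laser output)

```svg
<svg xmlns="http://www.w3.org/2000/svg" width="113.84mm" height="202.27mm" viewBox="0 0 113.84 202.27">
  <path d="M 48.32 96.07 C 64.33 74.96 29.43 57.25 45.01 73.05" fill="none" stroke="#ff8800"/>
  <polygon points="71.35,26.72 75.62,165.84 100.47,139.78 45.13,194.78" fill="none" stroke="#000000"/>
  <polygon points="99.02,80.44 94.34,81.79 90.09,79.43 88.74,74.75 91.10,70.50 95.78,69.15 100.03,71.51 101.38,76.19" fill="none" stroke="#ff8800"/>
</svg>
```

viewBox `0 0 113.84 202.27` with mm width/height → 1 unit = 1 mm. Flip: y_m = 202.27 − y_svg.

**Shape 1** — `<path>` cubic bezier, stroke `#ff8800` → engrave (S193, F4202). Control points (SVG): P0=(48.32,96.07), P1=(64.33,74.96), P2=(29.43,57.25), P3=(45.01,73.05); sampled at t=k/4. Machine vertices: (48.32,106.20) → (52.37,120.92) → (46.83,131.55) → (41.21,135.26) → (45.01,129.22). Open path.

**Shape 2** — `<polygon>` closed polygon, stroke `#000000` → cut (S909, F1259). Machine vertices: (71.35,175.55) → (75.62,36.43) → (100.47,62.49) → (45.13,7.49) → (71.35,175.55). Closed: final G1 returns to the first vertex.

**Shape 3** — `<polygon>` regular polygon, stroke `#ff8800` → engrave (S193, F4202). Machine vertices: (99.02,121.83) → (94.34,120.48) → (90.09,122.84) → (88.74,127.52) → (91.10,131.77) → (95.78,133.12) → (100.03,130.76) → (101.38,126.08) → (99.02,121.83). Closed: final G1 returns to the first vertex.

(Gcodetools for Inkscape — laser output)
G21
G90
G0 X48.32 Y106.20
M3 S193
G01 X52.37 Y120.92 F4202
G01 X46.83 Y131.55
G01 X41.21 Y135.26
G01 X45.01 Y129.22
M5
G0 X71.35 Y175.55
M3 S909
G01 X75.62 Y36.43 F1259
G01 X100.47 Y62.49
G01 X45.13 Y7.49
G01 X71.35 Y175.55
M5
G0 X99.02 Y121.83
M3 S193
G01 X94.34 Y120.48 F4202
G01 X90.09 Y122.84
G01 X88.74 Y127.52
G01 X91.10 Y131.77
G01 X95.78 Y133.12
G01 X100.03 Y130.76
G01 X101.38 Y126.08
G01 X99.02 Y121.83
M5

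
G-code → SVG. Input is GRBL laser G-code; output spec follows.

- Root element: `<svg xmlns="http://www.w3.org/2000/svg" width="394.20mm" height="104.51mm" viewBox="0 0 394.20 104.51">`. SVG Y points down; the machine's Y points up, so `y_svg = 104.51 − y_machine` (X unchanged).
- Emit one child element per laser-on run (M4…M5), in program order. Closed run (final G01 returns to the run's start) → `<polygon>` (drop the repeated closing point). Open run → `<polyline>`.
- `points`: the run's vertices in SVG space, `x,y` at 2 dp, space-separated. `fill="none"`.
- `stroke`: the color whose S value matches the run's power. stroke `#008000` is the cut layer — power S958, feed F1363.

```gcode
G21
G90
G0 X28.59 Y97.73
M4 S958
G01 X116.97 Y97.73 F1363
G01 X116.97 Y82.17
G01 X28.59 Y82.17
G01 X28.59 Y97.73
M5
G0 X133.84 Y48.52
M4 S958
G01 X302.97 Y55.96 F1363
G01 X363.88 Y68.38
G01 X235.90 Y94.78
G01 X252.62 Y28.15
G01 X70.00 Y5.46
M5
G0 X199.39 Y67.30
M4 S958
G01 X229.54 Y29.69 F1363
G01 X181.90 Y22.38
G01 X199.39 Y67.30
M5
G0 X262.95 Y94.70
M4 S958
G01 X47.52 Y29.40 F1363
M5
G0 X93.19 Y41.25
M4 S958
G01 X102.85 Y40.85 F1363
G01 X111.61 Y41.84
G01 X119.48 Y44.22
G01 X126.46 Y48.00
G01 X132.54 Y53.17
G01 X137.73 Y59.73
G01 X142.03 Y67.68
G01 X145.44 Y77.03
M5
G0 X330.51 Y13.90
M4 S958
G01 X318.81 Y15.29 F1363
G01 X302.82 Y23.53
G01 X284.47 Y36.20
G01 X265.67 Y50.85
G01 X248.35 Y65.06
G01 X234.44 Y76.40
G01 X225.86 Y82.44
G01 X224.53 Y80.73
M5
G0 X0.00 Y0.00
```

<svg xmlns="http://www.w3.org/2000/svg" width="394.20mm" height="104.51mm" viewBox="0 0 394.20 104.51">
  <polygon points="28.59,6.78 116.97,6.78 116.97,22.34 28.59,22.34" fill="none" stroke="#008000"/>
  <polyline points="133.84,55.99 302.97,48.55 363.88,36.13 235.90,9.73 252.62,76.36 70.00,99.05" fill="none" stroke="#008000"/>
  <polygon points="199.39,37.21 229.54,74.82 181.90,82.13" fill="none" stroke="#008000"/>
  <polyline points="262.95,9.81 47.52,75.11" fill="none" stroke="#008000"/>
  <polyline points="93.19,63.26 102.85,63.66 111.61,62.67 119.48,60.29 126.46,56.51 132.54,51.34 137.73,44.78 142.03,36.83 145.44,27.48" fill="none" stroke="#008000"/>
  <polyline points="330.51,90.61 318.81,89.22 302.82,80.98 284.47,68.31 265.67,53.66 248.35,39.45 234.44,28.11 225.86,22.07 224.53,23.78" fill="none" stroke="#008000"/>
</svg>

Machine Y-up, SVG Y-down with viewBox height 104.51, so y_svg = 104.51 − y_machine; X carries over. Every run uses S958, so all elements get stroke `#008000` (cut).

Run 1: The run returns to its start, so emit a `<polygon>` with points (Y-flipped): 28.59,6.78 116.97,6.78 116.97,22.34 28.59,22.34.

Run 2: The run is open, so emit a `<polyline>` with points (Y-flipped): 133.84,55.99 302.97,48.55 363.88,36.13 235.90,9.73 252.62,76.36 70.00,99.05.

Run 3: The run returns to its start, so emit a `<polygon>` with points (Y-flipped): 199.39,37.21 229.54,74.82 181.90,82.13.

Run 4: The run is open, so emit a `<polyline>` with points (Y-flipped): 262.95,9.81 47.52,75.11.

Run 5: The run is open, so emit a `<polyline>` with points (Y-flipped): 93.19,63.26 102.85,63.66 111.61,62.67 119.48,60.29 126.46,56.51 132.54,51.34 137.73,44.78 142.03,36.83 145.44,27.48.

Run 6: The run is open, so emit a `<polyline>` with points (Y-flipped): 330.51,90.61 318.81,89.22 302.82,80.98 284.47,68.31 265.67,53.66 248.35,39.45 234.44,28.11 225.86,22.07 224.53,23.78.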